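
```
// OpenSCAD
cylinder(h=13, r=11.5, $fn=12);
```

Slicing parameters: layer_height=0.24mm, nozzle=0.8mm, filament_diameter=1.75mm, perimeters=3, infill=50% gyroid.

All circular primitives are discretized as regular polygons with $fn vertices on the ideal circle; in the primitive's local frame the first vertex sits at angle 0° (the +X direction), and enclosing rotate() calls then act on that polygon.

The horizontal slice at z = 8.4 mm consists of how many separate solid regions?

At z = 8.4 mm: the r=11.5 cylinder contributes a regular 12-gon of circumradius 11.5. The result has 1 disconnected region.

1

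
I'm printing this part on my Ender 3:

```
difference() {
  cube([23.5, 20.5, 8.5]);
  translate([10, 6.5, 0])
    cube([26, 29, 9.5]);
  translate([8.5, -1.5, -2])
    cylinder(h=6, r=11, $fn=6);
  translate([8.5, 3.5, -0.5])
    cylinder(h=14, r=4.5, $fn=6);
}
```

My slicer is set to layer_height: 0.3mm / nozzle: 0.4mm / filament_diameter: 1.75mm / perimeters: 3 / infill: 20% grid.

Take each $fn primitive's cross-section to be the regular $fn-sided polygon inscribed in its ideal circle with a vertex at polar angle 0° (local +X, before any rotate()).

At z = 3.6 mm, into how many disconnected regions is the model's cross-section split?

At z = 3.6 mm: the cube is present — its section is the full 23.5×20.5 rectangle; the cube at (10, 6.5) (footprint 26×29) is included at this height; the cylinder at (8.5, -1.5): section is a regular 6-gon, circumradius r=11; the cylinder at (8.5, 3.5): section is a regular 6-gon, circumradius r=4.5; Subtracting the remaining from the first: starting from the 23.5×20.5 cube, the 26×29 cube at (10, 6.5) partially overlaps it — only the 189.00 mm² overlap (of its 754.00 mm²) is removed, clipping the outline; the r=11 cylinder at (8.5, -1.5) partially overlaps it — only the 116.39 mm² overlap (of its 314.37 mm²) is removed, clipping the outline; the r=4.5 cylinder at (8.5, 3.5) misses the remaining region (no effect) — 2 connected regions. The result has 2 disconnected regions.

2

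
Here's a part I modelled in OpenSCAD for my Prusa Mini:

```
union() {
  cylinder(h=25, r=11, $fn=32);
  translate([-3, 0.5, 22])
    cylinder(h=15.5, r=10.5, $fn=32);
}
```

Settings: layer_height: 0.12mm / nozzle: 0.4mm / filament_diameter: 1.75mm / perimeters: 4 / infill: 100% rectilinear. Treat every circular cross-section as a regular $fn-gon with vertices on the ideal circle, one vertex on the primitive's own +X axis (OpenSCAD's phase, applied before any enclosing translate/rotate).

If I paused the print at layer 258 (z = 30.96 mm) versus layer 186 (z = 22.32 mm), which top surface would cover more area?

Layer 258 (z = 30.96): the cylinder does not reach this height (z outside [0, 25]); the cylinder at (-3, 0.5): section is a regular 32-gon, circumradius r=10.5 (area = (32/2)·10.500²·sin(360°/32) = 344.14 mm²); Taking the union: only the r=10.5 cylinder at (-3, 0.5) is present, so the union is just that shape — area = 344.14 mm². So its area = 344.14 mm². Layer 186 (z = 22.32): the cylinder: section is a regular 32-gon, circumradius r=11 (area = (32/2)·11.000²·sin(360°/32) = 377.69 mm²); the r=10.5 cylinder at (-3, 0.5) contributes a regular 32-gon of circumradius 10.5 (area = (32/2)·10.500²·sin(360°/32) = 344.14 mm²); Taking the union: the regions partially overlap — summed areas 721.83 mm² minus the doubly-counted overlap 295.07 mm² gives 426.76 mm² — area = 426.76 mm². So its area = 426.76 mm². Layer 186 is larger (426.76 vs 344.14 mm²).

layer 186 (z = 22.32 mm)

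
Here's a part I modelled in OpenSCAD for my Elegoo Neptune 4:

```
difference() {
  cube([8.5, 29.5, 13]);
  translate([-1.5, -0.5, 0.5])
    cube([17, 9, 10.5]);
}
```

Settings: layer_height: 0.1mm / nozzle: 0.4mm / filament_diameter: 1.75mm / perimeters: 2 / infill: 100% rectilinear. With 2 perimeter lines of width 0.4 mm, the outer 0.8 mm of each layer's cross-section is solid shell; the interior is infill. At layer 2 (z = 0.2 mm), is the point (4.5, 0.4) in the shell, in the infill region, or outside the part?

shell

At z = 0.2 mm: the 8.5×29.5 cube contributes its full rectangle; the cube at (-1.5, -0.5) is not intersected at this z (z outside [0.5, 11]); After the difference (first − rest): none of the subtracted shapes is present at this height, so the 8.5×29.5 cube is unchanged — 1 connected region. Overall, the cross-section is a single solid region. The nearest boundary edge runs (0.00, 0.00)→(8.50, 0.00); distance from the point to it = 0.40 mm. The point is inside the cross-section, 0.40 mm from the nearest boundary — within the 0.8 mm shell band (2 × 0.4).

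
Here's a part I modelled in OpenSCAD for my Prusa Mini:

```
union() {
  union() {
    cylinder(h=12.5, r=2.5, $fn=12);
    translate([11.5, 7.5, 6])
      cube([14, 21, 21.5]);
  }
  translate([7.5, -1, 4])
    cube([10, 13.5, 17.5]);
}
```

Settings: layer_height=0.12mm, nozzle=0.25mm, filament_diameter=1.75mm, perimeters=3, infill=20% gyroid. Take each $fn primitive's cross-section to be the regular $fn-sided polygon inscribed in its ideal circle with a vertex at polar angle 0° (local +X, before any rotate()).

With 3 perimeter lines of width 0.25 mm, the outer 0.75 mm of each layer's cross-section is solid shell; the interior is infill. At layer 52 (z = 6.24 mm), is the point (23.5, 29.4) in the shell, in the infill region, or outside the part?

At z = 6.24 mm: the cylinder: section is a regular 12-gon, circumradius r=2.5; the 14×21 cube at (11.5, 7.5) contributes its full rectangle; Combining (union): the 2 present regions are separate (no shared area or edge), so areas and boundary lengths simply add and each stays a separate island — 2 connected regions; the cube at (7.5, -1) (footprint 10×13.5) is included at this height; Taking the union: the regions partially overlap (shared area 30.00 mm²), so overlapping operands fuse into one piece — 2 connected regions. Overall, the cross-section has 2 separate islands. The nearest boundary edge runs (11.50, 28.50)→(25.50, 28.50); distance from the point to it = 0.90 mm. The point is not inside any of the regions above, so it lies outside the cross-section (0.90 mm from the nearest boundary).

outside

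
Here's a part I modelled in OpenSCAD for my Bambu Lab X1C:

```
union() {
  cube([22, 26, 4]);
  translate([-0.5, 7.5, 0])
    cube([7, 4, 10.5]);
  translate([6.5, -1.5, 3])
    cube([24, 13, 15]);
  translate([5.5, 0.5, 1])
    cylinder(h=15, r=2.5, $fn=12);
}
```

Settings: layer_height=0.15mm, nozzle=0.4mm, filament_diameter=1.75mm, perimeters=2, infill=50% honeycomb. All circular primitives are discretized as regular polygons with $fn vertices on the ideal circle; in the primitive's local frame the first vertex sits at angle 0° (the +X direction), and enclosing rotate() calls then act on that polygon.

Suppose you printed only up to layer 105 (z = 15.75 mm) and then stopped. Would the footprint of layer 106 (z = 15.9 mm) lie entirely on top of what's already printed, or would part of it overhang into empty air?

entirely on top

Compare the two slices. At z = 15.75: the cube is absent (z outside [0, 4]); the cube at (-0.5, 7.5) is not intersected at this z (z outside [0, 10.5]); the cube at (6.5, -1.5) is present — its section is the full 24×13 rectangle (area 312.00 mm²); the r=2.5 cylinder at (5.5, 0.5) contributes a regular 12-gon of circumradius 2.5 (area = (12/2)·2.500²·sin(360°/12) = 18.75 mm²); Combining (union): the regions partially overlap — summed areas 330.75 mm² minus the doubly-counted overlap 4.58 mm² gives 326.17 mm² — area = 326.17 mm². At z = 15.9: the cube is not intersected at this z (z outside [0, 4]); the cube at (-0.5, 7.5) does not reach this height (z outside [0, 10.5]); the 24×13 cube at (6.5, -1.5) contributes its full rectangle (area 312.00 mm²); the r=2.5 cylinder at (5.5, 0.5) gives a regular 12-gon of circumradius 2.5 (constant along its height) (area = (12/2)·2.500²·sin(360°/12) = 18.75 mm²); Taking the union: the regions partially overlap — summed areas 330.75 mm² minus the doubly-counted overlap 4.58 mm² gives 326.17 mm² — area = 326.17 mm². Checking containment: the cross-section at z = 15.9 is a subset of the cross-section at z = 15.75.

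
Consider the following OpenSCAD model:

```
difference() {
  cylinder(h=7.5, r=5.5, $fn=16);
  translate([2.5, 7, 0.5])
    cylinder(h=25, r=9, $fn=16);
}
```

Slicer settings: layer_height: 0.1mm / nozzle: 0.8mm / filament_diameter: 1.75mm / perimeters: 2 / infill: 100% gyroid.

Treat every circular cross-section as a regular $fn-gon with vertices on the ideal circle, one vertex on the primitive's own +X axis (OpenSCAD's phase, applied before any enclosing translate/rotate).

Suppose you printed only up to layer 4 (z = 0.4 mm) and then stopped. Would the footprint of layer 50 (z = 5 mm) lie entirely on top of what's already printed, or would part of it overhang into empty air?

entirely on top

Compare the two slices. At z = 0.4: the cylinder: section is a regular 16-gon, circumradius r=5.5 (area = (16/2)·5.500²·sin(360°/16) = 92.61 mm²); the cylinder at (2.5, 7) is not intersected at this z (z outside [0.5, 25.5]); Subtracting the remaining from the first: none of the subtracted shapes is present at this height, so the r=5.5 cylinder is unchanged — area = 92.61 mm². At z = 5: the r=5.5 cylinder gives a regular 16-gon of circumradius 5.5 (constant along its height) (area = (16/2)·5.500²·sin(360°/16) = 92.61 mm²); the r=9 cylinder at (2.5, 7) contributes a regular 16-gon of circumradius 9 (area = (16/2)·9.000²·sin(360°/16) = 247.98 mm²); Subtracting the remaining from the first: starting from the r=5.5 cylinder (92.61 mm²), the r=9 cylinder at (2.5, 7) partially overlaps it — only the 55.60 mm² overlap (of its 247.98 mm²) is removed, clipping the outline — area = 37.01 mm². Checking containment: the cross-section at z = 5 is a subset of the cross-section at z = 0.4.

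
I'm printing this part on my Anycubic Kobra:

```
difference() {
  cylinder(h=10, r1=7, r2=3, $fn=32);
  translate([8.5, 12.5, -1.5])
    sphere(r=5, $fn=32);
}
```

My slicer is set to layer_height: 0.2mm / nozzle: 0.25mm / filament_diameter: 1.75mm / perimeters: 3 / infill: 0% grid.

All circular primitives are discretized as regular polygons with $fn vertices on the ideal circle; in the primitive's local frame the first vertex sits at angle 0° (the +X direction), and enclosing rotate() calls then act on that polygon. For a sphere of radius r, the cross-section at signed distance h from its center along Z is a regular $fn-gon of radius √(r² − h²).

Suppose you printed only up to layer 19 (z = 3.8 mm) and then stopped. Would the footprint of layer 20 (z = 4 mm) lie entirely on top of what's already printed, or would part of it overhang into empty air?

entirely on top

Compare the two slices. At z = 3.8: the cone contributes a regular 32-gon of circumradius 5.480 (interpolated between r1=7 and r2=3 at t=0.380) (area = (32/2)·5.480²·sin(360°/32) = 93.74 mm²); the sphere at (8.5, 12.5) is not intersected at this z (|z−center|=5.300 > r=5); After the difference (first − rest): none of the subtracted shapes is present at this height, so the cone is unchanged — area = 93.74 mm². At z = 4: the cone (r1=7→r2=3) has section circumradius 5.400 here — a regular 32-gon (area = (32/2)·5.400²·sin(360°/32) = 91.02 mm²); the sphere at (8.5, 12.5) is not intersected at this z (|z−center|=5.500 > r=5); After the difference (first − rest): none of the subtracted shapes is present at this height, so the cone is unchanged — area = 91.02 mm². Checking containment: the cross-section at z = 4 is a subset of the cross-section at z = 3.8.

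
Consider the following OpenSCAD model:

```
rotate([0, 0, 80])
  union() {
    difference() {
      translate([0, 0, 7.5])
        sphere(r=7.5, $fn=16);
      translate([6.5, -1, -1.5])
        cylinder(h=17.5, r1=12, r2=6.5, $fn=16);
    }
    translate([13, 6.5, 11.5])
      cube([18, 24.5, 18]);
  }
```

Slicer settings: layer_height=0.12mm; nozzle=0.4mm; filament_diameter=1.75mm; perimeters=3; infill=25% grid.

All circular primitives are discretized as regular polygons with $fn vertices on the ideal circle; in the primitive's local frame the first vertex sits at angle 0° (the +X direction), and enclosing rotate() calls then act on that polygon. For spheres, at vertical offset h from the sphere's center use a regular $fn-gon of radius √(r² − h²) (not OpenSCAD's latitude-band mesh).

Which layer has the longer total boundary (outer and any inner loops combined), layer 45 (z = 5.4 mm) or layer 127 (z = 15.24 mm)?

layer 127 (z = 15.24 mm)

Layer 45 (z = 5.4): the sphere: section is a regular 16-gon, circumradius = √(r²−h²) = √(7.5²−2.1²) = 7.200 (perimeter = 2·16·7.200·sin(180°/16) = 44.95 mm); the cone at (6.5, -1) contributes a regular 16-gon of circumradius 9.831 (interpolated between r1=12 and r2=6.5 at t=0.394) (perimeter = 2·16·9.831·sin(180°/16) = 61.38 mm); Subtracting the remaining from the first: starting from the r=7.5 sphere, the cone at (6.5, -1) partially overlaps it — only the 110.20 mm² overlap (of its 295.91 mm²) is removed, clipping the outline — boundary = 38.50 mm; the cube at (13, 6.5) is absent (z outside [11.5, 29.5]); Combining (union): only the result so far is present, so the union is just that shape — boundary = 38.50 mm; (rotated 80° about Z; rotation is an isometry so areas/perimeters/island counts are preserved). So its perimeter = 38.50 mm. Layer 127 (z = 15.24): the sphere is absent (|z−center|=7.740 > r=7.5); the cone at (6.5, -1) (r1=12→r2=6.5) has section circumradius 6.739 here — a regular 16-gon (perimeter = 2·16·6.739·sin(180°/16) = 42.07 mm); Subtracting the remaining from the first: the first operand is absent here, so nothing remains; the cube at (13, 6.5) (footprint 18×24.5) is included at this height (perimeter 85.00 mm); Taking the union: only the 18×24.5 cube at (13, 6.5) is present, so the union is just that shape — boundary = 85.00 mm; (whole slice rotated 80° about Z — lengths, areas and connectivity unchanged). So its perimeter = 85.00 mm. Layer 127 is larger (85.00 vs 38.50 mm).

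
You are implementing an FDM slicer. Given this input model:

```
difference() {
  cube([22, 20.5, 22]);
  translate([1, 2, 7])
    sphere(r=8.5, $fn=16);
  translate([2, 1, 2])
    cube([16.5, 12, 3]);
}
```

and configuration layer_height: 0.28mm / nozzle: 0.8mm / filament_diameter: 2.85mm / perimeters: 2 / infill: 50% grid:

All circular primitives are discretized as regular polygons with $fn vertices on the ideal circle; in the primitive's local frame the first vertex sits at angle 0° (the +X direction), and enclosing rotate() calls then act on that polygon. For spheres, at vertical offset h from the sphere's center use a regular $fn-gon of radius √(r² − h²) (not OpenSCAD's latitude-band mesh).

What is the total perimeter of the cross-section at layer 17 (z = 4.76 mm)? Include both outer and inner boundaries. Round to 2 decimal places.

110.26 mm

At z = 4.76 mm: the 22×20.5 cube contributes its full rectangle (perimeter 85.00 mm); the r=8.5 sphere at (1, 2) slices to a regular 16-gon of circumradius 8.200 (√(r²−h²) with h=2.24 from center) (perimeter = 2·16·8.200·sin(180°/16) = 51.19 mm); the 16.5×12 cube at (2, 1) contributes its full rectangle (perimeter 57.00 mm); After the difference (first − rest): starting from the 22×20.5 cube, the r=8.5 sphere at (1, 2) partially overlaps it — only the 77.56 mm² overlap (of its 205.83 mm²) is removed, clipping the outline; the 16.5×12 cube at (2, 1) partially overlaps it — only the 147.54 mm² overlap (of its 198.00 mm²) is removed, clipping the outline — boundary = 110.26 mm. Overall, the cross-section is a single solid region. Total boundary length (outer) = 110.26 mm.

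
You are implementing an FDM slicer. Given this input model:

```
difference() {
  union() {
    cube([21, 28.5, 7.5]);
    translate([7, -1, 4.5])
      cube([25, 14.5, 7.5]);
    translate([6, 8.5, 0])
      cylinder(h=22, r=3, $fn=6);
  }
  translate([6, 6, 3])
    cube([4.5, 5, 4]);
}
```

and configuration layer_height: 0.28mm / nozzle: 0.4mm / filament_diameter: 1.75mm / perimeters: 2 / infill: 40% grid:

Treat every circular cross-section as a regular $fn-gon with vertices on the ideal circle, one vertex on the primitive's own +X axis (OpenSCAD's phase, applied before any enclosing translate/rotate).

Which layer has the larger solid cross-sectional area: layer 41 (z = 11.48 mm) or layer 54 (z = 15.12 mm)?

Layer 41 (z = 11.48): the cube does not reach this height (z outside [0, 7.5]); the cube at (7, -1) is present — its section is the full 25×14.5 rectangle (area 362.50 mm²); the cylinder at (6, 8.5): section is a regular 6-gon, circumradius r=3 (area = (6/2)·3.000²·sin(360°/6) = 23.38 mm²); Merging all regions: the regions partially overlap — summed areas 385.88 mm² minus the doubly-counted overlap 6.50 mm² gives 379.39 mm² — area = 379.39 mm²; the cube at (6, 6) is absent (z outside [3, 7]); Taking the first minus the rest: none of the subtracted shapes is present at this height, so the result so far is unchanged — area = 379.39 mm². So its area = 379.39 mm². Layer 54 (z = 15.12): the cube is absent (z outside [0, 7.5]); the cube at (7, -1) is absent (z outside [4.5, 12]); the r=3 cylinder at (6, 8.5) gives a regular 6-gon of circumradius 3 (constant along its height) (area = (6/2)·3.000²·sin(360°/6) = 23.38 mm²); Combining (union): only the r=3 cylinder at (6, 8.5) is present, so the union is just that shape — area = 23.38 mm²; the cube at (6, 6) is absent (z outside [3, 7]); Subtracting the remaining from the first: none of the subtracted shapes is present at this height, so that combined region is unchanged — area = 23.38 mm². So its area = 23.38 mm². Layer 41 is larger (379.39 vs 23.38 mm²).

layer 41 (z = 11.48 mm)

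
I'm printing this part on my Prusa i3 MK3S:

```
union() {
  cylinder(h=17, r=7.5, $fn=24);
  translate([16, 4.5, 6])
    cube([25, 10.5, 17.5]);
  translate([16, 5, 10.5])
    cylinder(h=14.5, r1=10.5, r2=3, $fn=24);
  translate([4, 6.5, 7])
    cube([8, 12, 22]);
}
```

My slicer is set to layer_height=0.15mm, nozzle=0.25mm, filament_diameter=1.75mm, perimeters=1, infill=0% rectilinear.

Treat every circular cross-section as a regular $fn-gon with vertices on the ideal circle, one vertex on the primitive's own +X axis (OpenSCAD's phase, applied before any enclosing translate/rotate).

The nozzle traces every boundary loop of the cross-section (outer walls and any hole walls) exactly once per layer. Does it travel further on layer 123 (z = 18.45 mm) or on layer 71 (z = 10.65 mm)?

Layer 123 (z = 18.45): the cylinder does not reach this height (z outside [0, 17]); the cube at (16, 4.5) is present — its section is the full 25×10.5 rectangle (perimeter 71.00 mm); the cone at (16, 5) (r1=10.5→r2=3) has section circumradius 6.388 here — a regular 24-gon (perimeter = 2·24·6.388·sin(180°/24) = 40.02 mm); the cube at (4, 6.5) is present — its section is the full 8×12 rectangle (perimeter 40.00 mm); Taking the union: the regions partially overlap (shared area 39.51 mm²), so the edge portions inside another operand are dropped and the merged outline is re-measured after clipping — boundary = 117.56 mm. So its perimeter = 117.56 mm. Layer 71 (z = 10.65): the r=7.5 cylinder gives a regular 24-gon of circumradius 7.5 (constant along its height) (perimeter = 2·24·7.500·sin(180°/24) = 46.99 mm); the 25×10.5 cube at (16, 4.5) contributes its full rectangle (perimeter 71.00 mm); the cone at (16, 5): at t=0.010 of its height the radius interpolates to r₁+(r₂−r₁)t = 10.422, giving a regular 24-gon of that circumradius (perimeter = 2·24·10.422·sin(180°/24) = 65.30 mm); the cube at (4, 6.5) is present — its section is the full 8×12 rectangle (perimeter 40.00 mm); Merging all regions: the regions partially overlap (shared area 127.57 mm²), so the edge portions inside another operand are dropped and the merged outline is re-measured after clipping — boundary = 148.45 mm. So its perimeter = 148.45 mm. Layer 71 is larger (148.45 vs 117.56 mm).

layer 71 (z = 10.65 mm)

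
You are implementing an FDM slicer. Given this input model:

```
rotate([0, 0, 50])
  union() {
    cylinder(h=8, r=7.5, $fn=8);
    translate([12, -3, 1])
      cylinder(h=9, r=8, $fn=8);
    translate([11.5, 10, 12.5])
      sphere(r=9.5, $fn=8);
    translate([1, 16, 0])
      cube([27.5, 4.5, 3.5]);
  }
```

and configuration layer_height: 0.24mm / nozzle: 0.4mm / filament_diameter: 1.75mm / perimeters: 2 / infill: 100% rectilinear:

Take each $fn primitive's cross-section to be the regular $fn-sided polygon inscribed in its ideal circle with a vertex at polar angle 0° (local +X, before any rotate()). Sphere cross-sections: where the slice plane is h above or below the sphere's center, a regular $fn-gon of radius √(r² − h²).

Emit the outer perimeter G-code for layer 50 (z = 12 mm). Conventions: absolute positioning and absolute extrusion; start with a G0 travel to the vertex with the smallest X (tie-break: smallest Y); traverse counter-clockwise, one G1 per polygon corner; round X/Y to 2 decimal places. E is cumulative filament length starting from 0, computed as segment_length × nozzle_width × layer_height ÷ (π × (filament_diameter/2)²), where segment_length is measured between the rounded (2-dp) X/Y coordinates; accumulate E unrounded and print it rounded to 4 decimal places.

At z = 12 mm: the cylinder does not reach this height (z outside [0, 8]); the cylinder at (12, -3) is not intersected at this z (z outside [1, 10]); the r=9.5 sphere at (11.5, 10) slices to a regular 8-gon of circumradius 9.487 (√(r²−h²) with h=0.5 from center); the cube at (1, 16) is not intersected at this z (z outside [0, 3.5]); Combining (union): only the r=9.5 sphere at (11.5, 10) is present, so the union is just that shape — 1 connected region; (whole slice rotated 50° about Z — lengths, areas and connectivity unchanged). The outline is a single polygon with 8 vertices. Extrusion per mm of travel: 0.4 × 0.24 / (π × 0.875²) = 0.039912. Accumulating E over each segment gives final E = 2.3185.

G0 X-9.72 Y14.41 Z12.00
G1 X-6.37 Y7.97 E0.2897
G1 X0.56 Y5.79 E0.5797
G1 X7.00 Y9.14 E0.8694
G1 X9.18 Y16.06 E1.1590
G1 X5.83 Y22.50 E1.4487
G1 X-1.10 Y24.69 E1.7388
G1 X-7.54 Y21.34 E2.0285
G1 X-9.72 Y14.41 E2.3185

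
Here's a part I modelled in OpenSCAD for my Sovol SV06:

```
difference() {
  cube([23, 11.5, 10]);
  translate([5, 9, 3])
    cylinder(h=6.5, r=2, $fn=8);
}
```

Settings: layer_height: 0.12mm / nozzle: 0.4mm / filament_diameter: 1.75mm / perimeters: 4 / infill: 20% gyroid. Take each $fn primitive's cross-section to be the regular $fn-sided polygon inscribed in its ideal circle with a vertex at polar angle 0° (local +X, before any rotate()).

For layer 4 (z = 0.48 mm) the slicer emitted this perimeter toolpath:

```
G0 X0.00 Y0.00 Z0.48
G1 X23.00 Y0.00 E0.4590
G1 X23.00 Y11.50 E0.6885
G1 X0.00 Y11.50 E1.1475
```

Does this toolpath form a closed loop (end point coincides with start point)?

Start point (G0): (0.00, 0.00). End point (last G1): the path does not return to the start — open.

no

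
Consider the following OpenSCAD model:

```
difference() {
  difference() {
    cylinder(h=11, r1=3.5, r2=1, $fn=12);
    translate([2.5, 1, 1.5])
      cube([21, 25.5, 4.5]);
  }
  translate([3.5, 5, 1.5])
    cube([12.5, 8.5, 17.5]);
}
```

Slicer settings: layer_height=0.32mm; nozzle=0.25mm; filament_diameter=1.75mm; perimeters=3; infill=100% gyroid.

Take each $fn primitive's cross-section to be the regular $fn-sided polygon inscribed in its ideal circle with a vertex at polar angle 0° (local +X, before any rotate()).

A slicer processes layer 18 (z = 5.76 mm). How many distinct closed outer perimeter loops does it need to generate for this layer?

1

At z = 5.76 mm: the cone (r1=3.5→r2=1) has section circumradius 2.191 here — a regular 12-gon; the 21×25.5 cube at (2.5, 1) contributes its full rectangle; Taking the first minus the rest: starting from the cone, the 21×25.5 cube at (2.5, 1) misses the remaining region (no effect) — 1 connected region; the cube at (3.5, 5) (footprint 12.5×8.5) is included at this height; After the difference (first − rest): starting from the result so far, the 12.5×8.5 cube at (3.5, 5) misses the remaining region (no effect) — 1 connected region. The result has 1 disconnected region.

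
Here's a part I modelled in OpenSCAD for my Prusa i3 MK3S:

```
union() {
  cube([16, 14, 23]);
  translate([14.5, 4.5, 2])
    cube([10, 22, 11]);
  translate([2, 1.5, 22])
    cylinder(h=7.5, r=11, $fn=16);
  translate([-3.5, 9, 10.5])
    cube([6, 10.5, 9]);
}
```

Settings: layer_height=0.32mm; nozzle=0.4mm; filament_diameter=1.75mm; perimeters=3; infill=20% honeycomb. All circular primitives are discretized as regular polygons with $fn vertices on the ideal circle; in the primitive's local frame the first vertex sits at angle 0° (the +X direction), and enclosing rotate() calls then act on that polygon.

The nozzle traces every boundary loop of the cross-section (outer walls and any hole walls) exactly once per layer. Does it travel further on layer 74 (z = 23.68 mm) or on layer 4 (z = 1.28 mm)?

layer 74 (z = 23.68 mm)

Layer 74 (z = 23.68): the cube does not reach this height (z outside [0, 23]); the cube at (14.5, 4.5) is not intersected at this z (z outside [2, 13]); the cylinder at (2, 1.5): section is a regular 16-gon, circumradius r=11 (perimeter = 2·16·11.000·sin(180°/16) = 68.67 mm); the cube at (-3.5, 9) does not reach this height (z outside [10.5, 19.5]); Taking the union: only the r=11 cylinder at (2, 1.5) is present, so the union is just that shape — boundary = 68.67 mm. So its perimeter = 68.67 mm. Layer 4 (z = 1.28): the 16×14 cube contributes its full rectangle (perimeter 60.00 mm); the cube at (14.5, 4.5) is not intersected at this z (z outside [2, 13]); the cylinder at (2, 1.5) is not intersected at this z (z outside [22, 29.5]); the cube at (-3.5, 9) is not intersected at this z (z outside [10.5, 19.5]); Combining (union): only the 16×14 cube is present, so the union is just that shape — boundary = 60.00 mm. So its perimeter = 60.00 mm. Layer 74 is larger (68.67 vs 60.00 mm).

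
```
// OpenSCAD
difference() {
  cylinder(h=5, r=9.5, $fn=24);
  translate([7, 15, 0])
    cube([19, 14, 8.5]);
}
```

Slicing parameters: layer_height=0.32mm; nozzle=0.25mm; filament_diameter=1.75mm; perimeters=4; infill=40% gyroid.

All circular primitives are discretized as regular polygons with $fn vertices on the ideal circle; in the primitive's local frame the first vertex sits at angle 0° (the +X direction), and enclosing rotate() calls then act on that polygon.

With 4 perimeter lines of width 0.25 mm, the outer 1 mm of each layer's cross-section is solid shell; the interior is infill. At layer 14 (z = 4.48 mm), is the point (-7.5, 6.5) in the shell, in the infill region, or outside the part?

At z = 4.48 mm: the cylinder: section is a regular 24-gon, circumradius r=9.5; the cube at (7, 15) is present — its section is the full 19×14 rectangle; After the difference (first − rest): starting from the r=9.5 cylinder, the 19×14 cube at (7, 15) misses the remaining region (no effect) — 1 connected region. Overall, the cross-section is a single solid region. The nearest boundary edge runs (-8.23, 4.75)→(-6.72, 6.72); distance from the point to it = 0.49 mm. The point is not inside any of the regions above, so it lies outside the cross-section (0.49 mm from the nearest boundary).

outside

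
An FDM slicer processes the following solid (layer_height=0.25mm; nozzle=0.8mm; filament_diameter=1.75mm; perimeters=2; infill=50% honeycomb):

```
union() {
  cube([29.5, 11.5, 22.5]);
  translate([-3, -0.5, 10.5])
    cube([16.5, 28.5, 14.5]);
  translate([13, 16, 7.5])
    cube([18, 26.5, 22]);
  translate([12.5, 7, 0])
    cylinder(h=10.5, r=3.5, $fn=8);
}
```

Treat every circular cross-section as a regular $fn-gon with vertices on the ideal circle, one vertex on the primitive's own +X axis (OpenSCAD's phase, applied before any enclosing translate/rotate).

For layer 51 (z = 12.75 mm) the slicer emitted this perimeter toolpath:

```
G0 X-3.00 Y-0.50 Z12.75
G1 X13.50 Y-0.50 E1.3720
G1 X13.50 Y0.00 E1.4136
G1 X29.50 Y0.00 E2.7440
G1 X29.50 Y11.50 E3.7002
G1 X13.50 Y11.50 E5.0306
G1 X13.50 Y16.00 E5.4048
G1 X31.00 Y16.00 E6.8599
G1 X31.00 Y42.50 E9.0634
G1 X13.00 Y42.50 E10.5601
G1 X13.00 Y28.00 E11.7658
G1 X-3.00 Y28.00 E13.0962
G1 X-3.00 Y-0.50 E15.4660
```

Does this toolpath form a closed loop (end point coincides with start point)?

Start point (G0): (-3.00, -0.50). End point (last G1): the path returns to the start — closed.

yes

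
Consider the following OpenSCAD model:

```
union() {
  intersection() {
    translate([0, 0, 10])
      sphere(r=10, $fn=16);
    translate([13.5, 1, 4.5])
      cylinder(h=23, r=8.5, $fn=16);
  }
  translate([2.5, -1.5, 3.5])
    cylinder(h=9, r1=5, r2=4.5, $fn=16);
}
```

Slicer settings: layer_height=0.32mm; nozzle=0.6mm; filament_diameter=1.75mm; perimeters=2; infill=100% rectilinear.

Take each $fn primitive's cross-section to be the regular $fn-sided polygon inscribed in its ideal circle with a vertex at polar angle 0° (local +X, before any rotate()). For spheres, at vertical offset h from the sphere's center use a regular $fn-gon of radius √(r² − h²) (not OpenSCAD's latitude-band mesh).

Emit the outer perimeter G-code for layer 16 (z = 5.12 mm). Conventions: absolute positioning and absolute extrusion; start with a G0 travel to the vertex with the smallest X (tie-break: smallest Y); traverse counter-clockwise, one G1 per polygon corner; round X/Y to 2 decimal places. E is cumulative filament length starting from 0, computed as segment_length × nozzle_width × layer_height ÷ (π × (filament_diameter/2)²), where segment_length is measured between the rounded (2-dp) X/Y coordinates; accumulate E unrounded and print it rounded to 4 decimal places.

G0 X-2.41 Y-1.50 Z5.12
G1 X-2.04 Y-3.38 E0.1529
G1 X-0.97 Y-4.97 E0.3059
G1 X0.62 Y-6.04 E0.4589
G1 X2.50 Y-6.41 E0.6119
G1 X4.38 Y-6.04 E0.7648
G1 X5.97 Y-4.97 E0.9178
G1 X6.72 Y-3.86 E1.0247
G1 X7.22 Y-4.61 E1.0967
G1 X8.06 Y-3.34 E1.2182
G1 X8.73 Y0.00 E1.4902
G1 X8.06 Y3.34 E1.7621
G1 X6.55 Y5.61 E1.9797
G1 X5.65 Y4.25 E2.1099
G1 X5.28 Y2.43 E2.2581
G1 X4.38 Y3.04 E2.3449
G1 X2.50 Y3.41 E2.4979
G1 X0.62 Y3.04 E2.6508
G1 X-0.97 Y1.97 E2.8038
G1 X-2.04 Y0.38 E2.9568
G1 X-2.41 Y-1.50 E3.1097

At z = 5.12 mm: the sphere: section is a regular 16-gon, circumradius = √(r²−h²) = √(10²−4.88²) = 8.728; the r=8.5 cylinder at (13.5, 1) contributes a regular 16-gon of circumradius 8.5; Keeping only the common overlap: the r=8.5 cylinder at (13.5, 1) partially overlaps the r=10 sphere; clipping to the common part keeps 24.29 mm² — 1 connected region; the cone at (2.5, -1.5): at t=0.180 of its height the radius interpolates to r₁+(r₂−r₁)t = 4.910, giving a regular 16-gon of that circumradius; Merging all regions: the regions partially overlap (shared area 8.78 mm²), so overlapping operands fuse into one piece — 1 connected region. The outline is a single polygon with 20 vertices. Extrusion per mm of travel: 0.6 × 0.32 / (π × 0.875²) = 0.079824. Accumulating E over each segment gives final E = 3.1097.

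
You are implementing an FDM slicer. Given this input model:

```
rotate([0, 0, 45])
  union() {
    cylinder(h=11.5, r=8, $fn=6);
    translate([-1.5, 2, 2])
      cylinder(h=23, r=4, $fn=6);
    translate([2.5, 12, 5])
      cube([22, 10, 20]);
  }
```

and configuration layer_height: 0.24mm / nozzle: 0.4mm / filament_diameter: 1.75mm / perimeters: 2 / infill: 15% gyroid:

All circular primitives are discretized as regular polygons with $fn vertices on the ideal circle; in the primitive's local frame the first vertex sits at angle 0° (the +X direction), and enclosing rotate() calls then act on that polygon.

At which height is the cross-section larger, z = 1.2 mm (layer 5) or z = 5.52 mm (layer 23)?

Layer 5 (z = 1.2): the r=8 cylinder contributes a regular 6-gon of circumradius 8 (area = (6/2)·8.000²·sin(360°/6) = 166.28 mm²); the cylinder at (-1.5, 2) is absent (z outside [2, 25]); the cube at (2.5, 12) is absent (z outside [5, 25]); Merging all regions: only the r=8 cylinder is present, so the union is just that shape — area = 166.28 mm²; (rotated 45° about Z; rotation is an isometry so areas/perimeters/island counts are preserved). So its area = 166.28 mm². Layer 23 (z = 5.52): the cylinder: section is a regular 6-gon, circumradius r=8 (area = (6/2)·8.000²·sin(360°/6) = 166.28 mm²); the cylinder at (-1.5, 2): section is a regular 6-gon, circumradius r=4 (area = (6/2)·4.000²·sin(360°/6) = 41.57 mm²); the cube at (2.5, 12) (footprint 22×10) is included at this height (area 220.00 mm²); Merging all regions: the regions partially overlap — summed areas 427.85 mm² minus the doubly-counted overlap 41.57 mm² gives 386.28 mm² — area = 386.28 mm²; (whole slice rotated 45° about Z — lengths, areas and connectivity unchanged). So its area = 386.28 mm². Layer 23 is larger (386.28 vs 166.28 mm²).

layer 23 (z = 5.52 mm)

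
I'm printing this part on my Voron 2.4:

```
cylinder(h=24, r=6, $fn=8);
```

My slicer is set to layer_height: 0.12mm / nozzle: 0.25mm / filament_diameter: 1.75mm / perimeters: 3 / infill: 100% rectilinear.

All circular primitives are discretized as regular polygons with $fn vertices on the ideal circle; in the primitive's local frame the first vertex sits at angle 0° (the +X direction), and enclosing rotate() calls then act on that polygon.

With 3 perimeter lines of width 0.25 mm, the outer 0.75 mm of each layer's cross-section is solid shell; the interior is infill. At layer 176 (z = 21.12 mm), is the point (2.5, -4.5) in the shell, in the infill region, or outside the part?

shell

At z = 21.12 mm: the cylinder: section is a regular 8-gon, circumradius r=6. Overall, the cross-section is a single solid region. The nearest boundary edge runs (-0.00, -6.00)→(4.24, -4.24); distance from the point to it = 0.43 mm. The point is inside the cross-section, 0.43 mm from the nearest boundary — within the 0.75 mm shell band (3 × 0.25).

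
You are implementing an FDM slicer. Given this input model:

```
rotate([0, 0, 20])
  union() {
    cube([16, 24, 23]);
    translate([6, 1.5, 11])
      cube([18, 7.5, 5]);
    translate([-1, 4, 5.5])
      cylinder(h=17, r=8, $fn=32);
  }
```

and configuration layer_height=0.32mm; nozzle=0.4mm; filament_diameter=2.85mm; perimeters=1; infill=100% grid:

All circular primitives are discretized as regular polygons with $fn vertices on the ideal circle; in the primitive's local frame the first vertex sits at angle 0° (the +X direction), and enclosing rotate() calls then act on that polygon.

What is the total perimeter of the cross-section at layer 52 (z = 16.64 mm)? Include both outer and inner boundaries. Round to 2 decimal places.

At z = 16.64 mm: the cube (footprint 16×24) is included at this height (perimeter 80.00 mm); the cube at (6, 1.5) is absent (z outside [11, 16]); the r=8 cylinder at (-1, 4) gives a regular 32-gon of circumradius 8 (constant along its height) (perimeter = 2·32·8.000·sin(180°/32) = 50.18 mm); Combining (union): the regions partially overlap (shared area 68.49 mm²), so the edge portions inside another operand are dropped and the merged outline is re-measured after clipping — boundary = 96.65 mm; (rotated 20° about Z; rotation is an isometry so areas/perimeters/island counts are preserved). Overall, the cross-section is a single solid region. Total boundary length (outer) = 96.65 mm.

96.65 mm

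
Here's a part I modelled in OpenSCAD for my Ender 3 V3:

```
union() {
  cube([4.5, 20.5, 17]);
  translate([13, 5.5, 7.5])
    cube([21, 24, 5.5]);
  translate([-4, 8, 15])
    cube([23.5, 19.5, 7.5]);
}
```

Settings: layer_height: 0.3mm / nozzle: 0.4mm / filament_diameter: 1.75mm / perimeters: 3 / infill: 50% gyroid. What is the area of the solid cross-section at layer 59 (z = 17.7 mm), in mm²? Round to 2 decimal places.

458.25 mm²

At z = 17.7 mm: the cube is absent (z outside [0, 17]); the cube at (13, 5.5) is not intersected at this z (z outside [7.5, 13]); the 23.5×19.5 cube at (-4, 8) contributes its full rectangle (area 458.25 mm²); Merging all regions: only the 23.5×19.5 cube at (-4, 8) is present, so the union is just that shape — area = 458.25 mm². Overall, the cross-section is a single solid region. Net area = 458.25 mm².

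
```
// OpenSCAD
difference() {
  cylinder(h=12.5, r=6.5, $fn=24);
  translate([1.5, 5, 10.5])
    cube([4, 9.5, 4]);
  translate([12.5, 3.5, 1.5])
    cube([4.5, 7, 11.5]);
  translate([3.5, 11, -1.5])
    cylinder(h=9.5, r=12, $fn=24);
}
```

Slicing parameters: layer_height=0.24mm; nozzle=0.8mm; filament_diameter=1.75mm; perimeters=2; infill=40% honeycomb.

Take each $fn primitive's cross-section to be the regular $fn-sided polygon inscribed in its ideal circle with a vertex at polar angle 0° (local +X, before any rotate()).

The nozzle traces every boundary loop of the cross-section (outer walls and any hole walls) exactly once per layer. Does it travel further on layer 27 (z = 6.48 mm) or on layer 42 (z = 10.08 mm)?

layer 42 (z = 10.08 mm)

Layer 27 (z = 6.48): the r=6.5 cylinder gives a regular 24-gon of circumradius 6.5 (constant along its height) (perimeter = 2·24·6.500·sin(180°/24) = 40.72 mm); the cube at (1.5, 5) is absent (z outside [10.5, 14.5]); the 4.5×7 cube at (12.5, 3.5) contributes its full rectangle (perimeter 23.00 mm); the cylinder at (3.5, 11): section is a regular 24-gon, circumradius r=12 (perimeter = 2·24·12.000·sin(180°/24) = 75.18 mm); After the difference (first − rest): starting from the r=6.5 cylinder, the 4.5×7 cube at (12.5, 3.5) misses the remaining region (no effect); the r=12 cylinder at (3.5, 11) partially overlaps it — only the 62.89 mm² overlap (of its 447.24 mm²) is removed, clipping the outline — boundary = 36.53 mm. So its perimeter = 36.53 mm. Layer 42 (z = 10.08): the r=6.5 cylinder contributes a regular 24-gon of circumradius 6.5 (perimeter = 2·24·6.500·sin(180°/24) = 40.72 mm); the cube at (1.5, 5) is absent (z outside [10.5, 14.5]); the cube at (12.5, 3.5) (footprint 4.5×7) is included at this height (perimeter 23.00 mm); the cylinder at (3.5, 11) is absent (z outside [-1.5, 8]); After the difference (first − rest): starting from the r=6.5 cylinder, the 4.5×7 cube at (12.5, 3.5) misses the remaining region (no effect) — boundary = 40.72 mm. So its perimeter = 40.72 mm. Layer 42 is larger (40.72 vs 36.53 mm).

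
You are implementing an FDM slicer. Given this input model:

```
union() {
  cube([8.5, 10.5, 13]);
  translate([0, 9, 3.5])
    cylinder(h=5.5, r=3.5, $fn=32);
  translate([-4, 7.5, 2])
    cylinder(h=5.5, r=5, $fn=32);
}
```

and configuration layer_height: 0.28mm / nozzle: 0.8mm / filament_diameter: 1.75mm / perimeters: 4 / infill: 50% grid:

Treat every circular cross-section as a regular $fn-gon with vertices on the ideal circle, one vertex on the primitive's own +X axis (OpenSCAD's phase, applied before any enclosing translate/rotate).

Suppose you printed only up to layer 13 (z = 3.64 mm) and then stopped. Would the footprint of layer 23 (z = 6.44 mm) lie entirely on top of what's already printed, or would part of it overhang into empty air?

entirely on top

Compare the two slices. At z = 3.64: the cube (footprint 8.5×10.5) is included at this height (area 89.25 mm²); the r=3.5 cylinder at (0, 9) contributes a regular 32-gon of circumradius 3.5 (area = (32/2)·3.500²·sin(360°/32) = 38.24 mm²); the r=5 cylinder at (-4, 7.5) gives a regular 32-gon of circumradius 5 (constant along its height) (area = (32/2)·5.000²·sin(360°/32) = 78.04 mm²); Taking the union: the regions partially overlap — summed areas 205.52 mm² minus the doubly-counted overlap 35.96 mm² gives 169.56 mm² — area = 169.56 mm². At z = 6.44: the 8.5×10.5 cube contributes its full rectangle (area 89.25 mm²); the r=3.5 cylinder at (0, 9) contributes a regular 32-gon of circumradius 3.5 (area = (32/2)·3.500²·sin(360°/32) = 38.24 mm²); the r=5 cylinder at (-4, 7.5) contributes a regular 32-gon of circumradius 5 (area = (32/2)·5.000²·sin(360°/32) = 78.04 mm²); Combining (union): the regions partially overlap — summed areas 205.52 mm² minus the doubly-counted overlap 35.96 mm² gives 169.56 mm² — area = 169.56 mm². Checking containment: the cross-section at z = 6.44 is a subset of the cross-section at z = 3.64.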